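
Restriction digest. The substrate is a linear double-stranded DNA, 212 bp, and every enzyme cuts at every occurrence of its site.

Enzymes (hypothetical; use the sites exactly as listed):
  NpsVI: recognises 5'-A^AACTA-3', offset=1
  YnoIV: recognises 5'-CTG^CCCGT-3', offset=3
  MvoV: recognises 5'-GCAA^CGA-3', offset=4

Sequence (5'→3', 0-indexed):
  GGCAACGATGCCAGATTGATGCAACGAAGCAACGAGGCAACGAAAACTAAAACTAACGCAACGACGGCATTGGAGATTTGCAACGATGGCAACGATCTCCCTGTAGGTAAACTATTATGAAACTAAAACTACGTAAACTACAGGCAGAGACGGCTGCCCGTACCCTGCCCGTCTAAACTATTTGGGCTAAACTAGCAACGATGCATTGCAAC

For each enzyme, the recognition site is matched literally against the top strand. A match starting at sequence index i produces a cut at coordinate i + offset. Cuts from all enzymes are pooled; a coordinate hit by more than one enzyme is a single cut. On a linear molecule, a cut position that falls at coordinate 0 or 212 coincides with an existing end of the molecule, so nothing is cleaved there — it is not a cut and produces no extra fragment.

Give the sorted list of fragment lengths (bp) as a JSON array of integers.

[4,5,6,6,8,8,8,9,9,9,11,11,11,14,14,17,19,21,22]

Scan for sites:
  NpsVI AAACTA/1: at [43, 49, 108, 119, 125, 134, 174, 188] ⇒ [44, 50, 109, 120, 126, 135, 175, 189]
  YnoIV CTGCCCGT/3: at [153, 164] ⇒ [156, 167]
  MvoV GCAACGA/4: at [1, 20, 28, 36, 57, 79, 88, 194] ⇒ [5, 24, 32, 40, 61, 83, 92, 198]

Pooled cuts: [5, 24, 32, 40, 44, 50, 61, 83, 92, 109, 120, 126, 135, 156, 167, 175, 189, 198]

Fragments:
  [0,5): 5 bp
  [5,24): 19 bp
  [24,32): 8 bp
  [32,40): 8 bp
  [40,44): 4 bp
  [44,50): 6 bp
  [50,61): 11 bp
  [61,83): 22 bp
  [83,92): 9 bp
  [92,109): 17 bp
  [109,120): 11 bp
  [120,126): 6 bp
  [126,135): 9 bp
  [135,156): 21 bp
  [156,167): 11 bp
  [167,175): 8 bp
  [175,189): 14 bp
  [189,198): 9 bp
  [198,212): 14 bp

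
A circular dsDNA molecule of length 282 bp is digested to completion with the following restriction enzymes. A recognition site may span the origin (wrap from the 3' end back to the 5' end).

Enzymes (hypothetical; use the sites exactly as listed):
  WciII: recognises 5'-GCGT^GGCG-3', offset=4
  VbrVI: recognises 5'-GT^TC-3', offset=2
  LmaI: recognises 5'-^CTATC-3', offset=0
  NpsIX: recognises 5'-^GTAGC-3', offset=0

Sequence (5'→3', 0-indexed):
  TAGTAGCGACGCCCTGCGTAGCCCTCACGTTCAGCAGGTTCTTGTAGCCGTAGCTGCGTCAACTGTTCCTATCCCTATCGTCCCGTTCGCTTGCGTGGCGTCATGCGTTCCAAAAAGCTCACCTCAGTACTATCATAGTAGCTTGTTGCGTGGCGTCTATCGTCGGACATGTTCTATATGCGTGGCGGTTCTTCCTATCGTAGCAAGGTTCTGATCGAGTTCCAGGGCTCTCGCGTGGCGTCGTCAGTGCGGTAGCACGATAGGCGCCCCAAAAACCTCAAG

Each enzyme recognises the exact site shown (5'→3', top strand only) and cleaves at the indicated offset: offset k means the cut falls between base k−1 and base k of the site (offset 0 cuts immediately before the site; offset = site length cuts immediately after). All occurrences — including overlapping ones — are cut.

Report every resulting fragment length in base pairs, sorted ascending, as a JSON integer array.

Site scan:
  WciII GCGTGGCG/4: at [92, 147, 179, 232] ⇒ [96, 151, 183, 236]
  VbrVI GTTC/2: at [28, 37, 64, 84, 106, 170, 187, 207, 218] ⇒ [30, 39, 66, 86, 108, 172, 189, 209, 220]
  LmaI CTATC/0: at [68, 74, 129, 156, 194] ⇒ [68, 74, 129, 156, 194]
  NpsIX GTAGC/0: at [2, 17, 43, 49, 137, 199, 251] ⇒ [2, 17, 43, 49, 137, 199, 251]

Pooled cuts: [2, 17, 30, 39, 43, 49, 66, 68, 74, 86, 96, 108, 129, 137, 151, 156, 172, 183, 189, 194, 199, 209, 220, 236, 251]

Fragments:
  2→17: 15 bp
  17→30: 13 bp
  30→39: 9 bp
  39→43: 4 bp
  43→49: 6 bp
  49→66: 17 bp
  66→68: 2 bp
  68→74: 6 bp
  74→86: 12 bp
  86→96: 10 bp
  96→108: 12 bp
  108→129: 21 bp
  129→137: 8 bp
  137→151: 14 bp
  151→156: 5 bp
  156→172: 16 bp
  172→183: 11 bp
  183→189: 6 bp
  189→194: 5 bp
  194→199: 5 bp
  199→209: 10 bp
  209→220: 11 bp
  220→236: 16 bp
  236→251: 15 bp
  251→2 (wrap): 282-251+2 = 33 bp

[2,4,5,5,5,6,6,6,8,9,10,10,11,11,12,12,13,14,15,15,16,16,17,21,33]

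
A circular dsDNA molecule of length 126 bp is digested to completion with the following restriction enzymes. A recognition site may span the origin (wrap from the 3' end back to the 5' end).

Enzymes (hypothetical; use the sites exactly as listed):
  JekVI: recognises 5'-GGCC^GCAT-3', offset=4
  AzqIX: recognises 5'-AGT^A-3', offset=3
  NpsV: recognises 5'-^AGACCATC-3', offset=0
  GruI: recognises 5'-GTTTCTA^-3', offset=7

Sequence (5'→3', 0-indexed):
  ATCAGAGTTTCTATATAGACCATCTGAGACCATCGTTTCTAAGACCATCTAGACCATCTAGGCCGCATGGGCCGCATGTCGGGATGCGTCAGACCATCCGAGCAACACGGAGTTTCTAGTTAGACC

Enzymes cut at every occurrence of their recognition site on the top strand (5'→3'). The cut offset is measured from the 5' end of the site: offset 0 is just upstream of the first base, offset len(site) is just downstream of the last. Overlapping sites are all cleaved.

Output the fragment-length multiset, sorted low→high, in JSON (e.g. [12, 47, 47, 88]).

Per-enzyme occurrences:
  JekVI GGCCGCAT/4: at [60, 69] ⇒ [64, 73]
  AzqIX (AGTA, off=3): no sites
  NpsV AGACCATC/0: at [16, 26, 41, 50, 90, 121] ⇒ [16, 26, 41, 50, 90, 121]
  GruI GTTTCTA/7: at [6, 34, 111] ⇒ [13, 41, 118]

All cut coordinates (distinct, sorted): [13, 16, 26, 41, 50, 64, 73, 90, 118, 121]

Fragment lengths:
  13→16: 3 bp
  16→26: 10 bp
  26→41: 15 bp
  41→50: 9 bp
  50→64: 14 bp
  64→73: 9 bp
  73→90: 17 bp
  90→118: 28 bp
  118→121: 3 bp
  121→13 (wrap): 126-121+13 = 18 bp

[3,3,9,9,10,14,15,17,18,28]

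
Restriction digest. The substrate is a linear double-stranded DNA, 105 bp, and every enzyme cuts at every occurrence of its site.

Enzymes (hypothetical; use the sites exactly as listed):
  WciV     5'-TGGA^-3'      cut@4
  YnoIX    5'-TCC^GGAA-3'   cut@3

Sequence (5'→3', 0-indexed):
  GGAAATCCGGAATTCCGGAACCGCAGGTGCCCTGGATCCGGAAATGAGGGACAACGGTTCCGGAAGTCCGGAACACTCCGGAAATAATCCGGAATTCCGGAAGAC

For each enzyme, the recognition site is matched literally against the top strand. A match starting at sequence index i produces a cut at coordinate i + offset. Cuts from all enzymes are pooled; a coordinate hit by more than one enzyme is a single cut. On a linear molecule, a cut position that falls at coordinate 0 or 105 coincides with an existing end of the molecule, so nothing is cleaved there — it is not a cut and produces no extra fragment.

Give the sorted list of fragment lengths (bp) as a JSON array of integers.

Site scan:
  WciV TGGA/4: at [32] ⇒ [36]
  YnoIX TCCGGAA/3: at [5, 13, 36, 58, 66, 76, 87, 95] ⇒ [8, 16, 39, 61, 69, 79, 90, 98]

Pooled cuts: [8, 16, 36, 39, 61, 69, 79, 90, 98]

Fragments:
  [0,8): 8 bp
  [8,16): 8 bp
  [16,36): 20 bp
  [36,39): 3 bp
  [39,61): 22 bp
  [61,69): 8 bp
  [69,79): 10 bp
  [79,90): 11 bp
  [90,98): 8 bp
  [98,105): 7 bp

[3,7,8,8,8,8,10,11,20,22]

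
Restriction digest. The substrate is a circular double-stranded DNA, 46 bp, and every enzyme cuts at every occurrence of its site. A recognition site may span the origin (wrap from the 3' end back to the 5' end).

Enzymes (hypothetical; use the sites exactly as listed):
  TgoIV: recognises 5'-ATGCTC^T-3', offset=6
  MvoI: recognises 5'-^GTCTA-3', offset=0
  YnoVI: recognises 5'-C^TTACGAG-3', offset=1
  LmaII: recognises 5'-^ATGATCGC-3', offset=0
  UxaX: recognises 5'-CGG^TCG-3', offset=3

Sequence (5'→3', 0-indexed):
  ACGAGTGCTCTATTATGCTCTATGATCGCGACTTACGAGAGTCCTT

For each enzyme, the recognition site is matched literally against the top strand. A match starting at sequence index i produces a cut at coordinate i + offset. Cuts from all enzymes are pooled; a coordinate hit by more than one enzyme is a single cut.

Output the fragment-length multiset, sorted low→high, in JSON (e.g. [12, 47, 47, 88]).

Per-enzyme occurrences:
  TgoIV ATGCTCT/6: at [14] ⇒ [20]
  MvoI (GTCTA, off=0): no sites
  YnoVI CTTACGAG/1: at [31, 43] ⇒ [32, 44]
  LmaII ATGATCGC/0: at [21] ⇒ [21]
  UxaX (CGGTCG, off=3): no sites

Pooled cuts: [20, 21, 32, 44]

Fragments:
  20→21: 1 bp
  21→32: 11 bp
  32→44: 12 bp
  44→20 (wrap): 46-44+20 = 22 bp

[1,11,12,22]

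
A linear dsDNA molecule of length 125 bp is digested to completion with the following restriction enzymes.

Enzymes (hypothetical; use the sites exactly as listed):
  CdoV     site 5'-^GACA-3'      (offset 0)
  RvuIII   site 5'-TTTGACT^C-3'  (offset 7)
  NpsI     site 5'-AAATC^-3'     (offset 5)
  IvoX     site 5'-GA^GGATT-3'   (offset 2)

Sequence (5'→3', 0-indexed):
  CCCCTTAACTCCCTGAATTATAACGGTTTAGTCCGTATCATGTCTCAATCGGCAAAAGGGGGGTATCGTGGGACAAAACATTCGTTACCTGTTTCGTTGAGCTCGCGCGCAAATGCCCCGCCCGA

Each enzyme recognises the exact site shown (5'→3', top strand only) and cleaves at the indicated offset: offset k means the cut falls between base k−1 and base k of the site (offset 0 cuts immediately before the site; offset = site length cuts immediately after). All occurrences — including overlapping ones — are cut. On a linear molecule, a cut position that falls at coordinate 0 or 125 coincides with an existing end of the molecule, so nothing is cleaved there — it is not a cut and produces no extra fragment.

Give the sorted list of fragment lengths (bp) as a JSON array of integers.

[54,71]

Scan for sites:
  CdoV GACA/0: at [71] ⇒ [71]
  RvuIII (TTTGACTC, off=7): no sites
  NpsI (AAATC, off=5): no sites
  IvoX (GAGGATT, off=2): no sites

All cut coordinates (distinct, sorted): [71]

Fragment lengths:
  [0,71): 71 bp
  [71,125): 54 bp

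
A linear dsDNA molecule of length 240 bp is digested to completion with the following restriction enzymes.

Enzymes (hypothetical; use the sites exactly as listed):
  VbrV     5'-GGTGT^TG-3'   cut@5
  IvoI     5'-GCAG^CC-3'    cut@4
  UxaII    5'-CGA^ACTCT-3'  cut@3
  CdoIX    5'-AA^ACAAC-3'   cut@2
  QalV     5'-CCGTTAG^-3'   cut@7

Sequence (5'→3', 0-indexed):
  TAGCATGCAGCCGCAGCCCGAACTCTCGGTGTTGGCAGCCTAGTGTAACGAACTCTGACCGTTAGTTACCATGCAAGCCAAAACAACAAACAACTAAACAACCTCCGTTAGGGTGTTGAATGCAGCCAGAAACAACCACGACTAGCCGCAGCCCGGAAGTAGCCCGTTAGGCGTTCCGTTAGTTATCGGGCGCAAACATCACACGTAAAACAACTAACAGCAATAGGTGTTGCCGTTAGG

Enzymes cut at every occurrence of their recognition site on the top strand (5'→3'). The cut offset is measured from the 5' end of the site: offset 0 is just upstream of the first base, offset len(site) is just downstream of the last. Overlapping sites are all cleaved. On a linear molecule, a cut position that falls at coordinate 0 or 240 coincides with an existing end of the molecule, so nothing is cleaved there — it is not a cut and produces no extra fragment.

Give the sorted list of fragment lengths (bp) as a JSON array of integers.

Per-enzyme occurrences:
  VbrV (GGTGTTG, off=5): starts [27, 111, 225] → cuts [32, 116, 230]
  IvoI (GCAGCC, off=4): starts [6, 12, 34, 121, 147] → cuts [10, 16, 38, 125, 151]
  UxaII (CGAACTCT, off=3): starts [18, 48] → cuts [21, 51]
  CdoIX (AAACAAC, off=2): starts [80, 87, 95, 129, 207] → cuts [82, 89, 97, 131, 209]
  QalV (CCGTTAG, off=7): starts [58, 104, 163, 175, 232] → cuts [65, 111, 170, 182, 239]

Pooled cuts: [10, 16, 21, 32, 38, 51, 65, 82, 89, 97, 111, 116, 125, 131, 151, 170, 182, 209, 230, 239]

Fragment lengths:
  [0,10): 10 bp
  [10,16): 6 bp
  [16,21): 5 bp
  [21,32): 11 bp
  [32,38): 6 bp
  [38,51): 13 bp
  [51,65): 14 bp
  [65,82): 17 bp
  [82,89): 7 bp
  [89,97): 8 bp
  [97,111): 14 bp
  [111,116): 5 bp
  [116,125): 9 bp
  [125,131): 6 bp
  [131,151): 20 bp
  [151,170): 19 bp
  [170,182): 12 bp
  [182,209): 27 bp
  [209,230): 21 bp
  [230,239): 9 bp
  [239,240): 1 bp

[1,5,5,6,6,6,7,8,9,9,10,11,12,13,14,14,17,19,20,21,27]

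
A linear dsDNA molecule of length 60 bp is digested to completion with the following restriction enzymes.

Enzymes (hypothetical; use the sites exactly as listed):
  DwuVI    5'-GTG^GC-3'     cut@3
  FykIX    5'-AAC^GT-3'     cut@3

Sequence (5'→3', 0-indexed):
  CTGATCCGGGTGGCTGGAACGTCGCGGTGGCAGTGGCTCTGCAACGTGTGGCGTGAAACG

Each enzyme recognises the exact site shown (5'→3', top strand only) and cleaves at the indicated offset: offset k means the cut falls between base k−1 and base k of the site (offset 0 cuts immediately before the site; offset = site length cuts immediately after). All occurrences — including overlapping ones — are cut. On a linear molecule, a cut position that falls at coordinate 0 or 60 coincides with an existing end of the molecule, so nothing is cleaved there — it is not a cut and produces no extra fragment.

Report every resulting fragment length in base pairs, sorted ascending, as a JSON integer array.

Per-enzyme occurrences:
  DwuVI (GTGGC, off=3): starts [9, 26, 32, 47] → cuts [12, 29, 35, 50]
  FykIX (AACGT, off=3): starts [17, 42] → cuts [20, 45]

All cut coordinates (distinct, sorted): [12, 20, 29, 35, 45, 50]

Fragments:
  [0,12): 12 bp
  [12,20): 8 bp
  [20,29): 9 bp
  [29,35): 6 bp
  [35,45): 10 bp
  [45,50): 5 bp
  [50,60): 10 bp

[5,6,8,9,10,10,12]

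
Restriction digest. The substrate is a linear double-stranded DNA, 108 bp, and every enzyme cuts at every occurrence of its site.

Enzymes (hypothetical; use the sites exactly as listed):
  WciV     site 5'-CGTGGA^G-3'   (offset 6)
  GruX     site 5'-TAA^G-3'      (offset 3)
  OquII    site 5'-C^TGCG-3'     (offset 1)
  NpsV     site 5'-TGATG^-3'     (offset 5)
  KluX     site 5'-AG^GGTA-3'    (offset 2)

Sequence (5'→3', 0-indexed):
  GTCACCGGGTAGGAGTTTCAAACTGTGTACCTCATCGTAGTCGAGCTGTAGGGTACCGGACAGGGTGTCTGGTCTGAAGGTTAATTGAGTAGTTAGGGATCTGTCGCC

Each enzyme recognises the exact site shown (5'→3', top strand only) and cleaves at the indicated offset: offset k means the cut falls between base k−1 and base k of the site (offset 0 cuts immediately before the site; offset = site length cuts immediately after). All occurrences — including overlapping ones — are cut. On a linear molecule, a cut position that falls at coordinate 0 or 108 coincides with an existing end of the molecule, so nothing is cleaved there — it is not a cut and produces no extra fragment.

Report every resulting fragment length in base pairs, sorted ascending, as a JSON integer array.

[51,57]

Site scan:
  WciV (CGTGGAG, off=6): no sites
  GruX (TAAG, off=3): no sites
  OquII (CTGCG, off=1): no sites
  NpsV (TGATG, off=5): no sites
  KluX (AGGGTA, off=2): starts [49] → cuts [51]

Pooled cuts: [51]

Fragments:
  [0,51): 51 bp
  [51,108): 57 bp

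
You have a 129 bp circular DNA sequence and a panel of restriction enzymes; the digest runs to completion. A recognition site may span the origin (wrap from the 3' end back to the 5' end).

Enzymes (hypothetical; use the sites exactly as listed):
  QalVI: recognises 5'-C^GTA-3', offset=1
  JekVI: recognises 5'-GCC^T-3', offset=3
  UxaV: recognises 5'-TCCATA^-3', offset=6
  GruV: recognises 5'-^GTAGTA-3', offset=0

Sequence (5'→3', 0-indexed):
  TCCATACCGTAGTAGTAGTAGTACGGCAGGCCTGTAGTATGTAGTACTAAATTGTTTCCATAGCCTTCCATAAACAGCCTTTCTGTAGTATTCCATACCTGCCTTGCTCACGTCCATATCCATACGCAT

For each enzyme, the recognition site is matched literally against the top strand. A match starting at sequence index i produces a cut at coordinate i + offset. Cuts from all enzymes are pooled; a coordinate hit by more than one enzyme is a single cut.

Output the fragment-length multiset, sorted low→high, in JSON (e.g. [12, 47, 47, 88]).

[1,2,3,3,3,3,5,6,6,7,7,7,11,13,15,15,22]

Site scan:
  QalVI CGTA/1: at [7] ⇒ [8]
  JekVI GCCT/3: at [29, 62, 76, 100] ⇒ [32, 65, 79, 103]
  UxaV TCCATA/6: at [0, 56, 66, 91, 112, 118] ⇒ [6, 62, 72, 97, 118, 124]
  GruV GTAGTA/0: at [8, 11, 14, 17, 33, 40, 84] ⇒ [8, 11, 14, 17, 33, 40, 84]

All cut coordinates (distinct, sorted): [6, 8, 11, 14, 17, 32, 33, 40, 62, 65, 72, 79, 84, 97, 103, 118, 124]

Fragments:
  6→8: 2 bp
  8→11: 3 bp
  11→14: 3 bp
  14→17: 3 bp
  17→32: 15 bp
  32→33: 1 bp
  33→40: 7 bp
  40→62: 22 bp
  62→65: 3 bp
  65→72: 7 bp
  72→79: 7 bp
  79→84: 5 bp
  84→97: 13 bp
  97→103: 6 bp
  103→118: 15 bp
  118→124: 6 bp
  124→6 (wrap): 129-124+6 = 11 bp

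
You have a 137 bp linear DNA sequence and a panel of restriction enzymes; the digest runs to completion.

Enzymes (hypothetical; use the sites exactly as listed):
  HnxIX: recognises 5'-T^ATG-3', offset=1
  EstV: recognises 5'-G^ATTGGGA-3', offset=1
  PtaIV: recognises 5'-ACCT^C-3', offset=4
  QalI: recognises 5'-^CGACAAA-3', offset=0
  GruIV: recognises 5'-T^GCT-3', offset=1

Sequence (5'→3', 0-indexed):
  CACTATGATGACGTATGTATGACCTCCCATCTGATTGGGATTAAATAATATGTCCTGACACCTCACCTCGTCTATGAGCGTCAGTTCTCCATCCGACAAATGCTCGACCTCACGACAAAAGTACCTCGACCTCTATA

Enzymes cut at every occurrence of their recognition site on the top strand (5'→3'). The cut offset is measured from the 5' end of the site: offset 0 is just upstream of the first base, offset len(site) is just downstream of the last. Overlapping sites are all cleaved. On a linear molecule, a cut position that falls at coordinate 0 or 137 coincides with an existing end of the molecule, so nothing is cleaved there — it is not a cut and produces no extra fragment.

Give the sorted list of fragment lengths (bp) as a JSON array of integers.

Per-enzyme occurrences:
  HnxIX TATG/1: at [3, 13, 17, 48, 72] ⇒ [4, 14, 18, 49, 73]
  EstV GATTGGGA/1: at [32] ⇒ [33]
  PtaIV ACCTC/4: at [21, 59, 64, 106, 122, 128] ⇒ [25, 63, 68, 110, 126, 132]
  QalI CGACAAA/0: at [93, 112] ⇒ [93, 112]
  GruIV TGCT/1: at [100] ⇒ [101]

Pooled cuts: [4, 14, 18, 25, 33, 49, 63, 68, 73, 93, 101, 110, 112, 126, 132]

Fragment lengths:
  [0,4): 4 bp
  [4,14): 10 bp
  [14,18): 4 bp
  [18,25): 7 bp
  [25,33): 8 bp
  [33,49): 16 bp
  [49,63): 14 bp
  [63,68): 5 bp
  [68,73): 5 bp
  [73,93): 20 bp
  [93,101): 8 bp
  [101,110): 9 bp
  [110,112): 2 bp
  [112,126): 14 bp
  [126,132): 6 bp
  [132,137): 5 bp

[2,4,4,5,5,5,6,7,8,8,9,10,14,14,16,20]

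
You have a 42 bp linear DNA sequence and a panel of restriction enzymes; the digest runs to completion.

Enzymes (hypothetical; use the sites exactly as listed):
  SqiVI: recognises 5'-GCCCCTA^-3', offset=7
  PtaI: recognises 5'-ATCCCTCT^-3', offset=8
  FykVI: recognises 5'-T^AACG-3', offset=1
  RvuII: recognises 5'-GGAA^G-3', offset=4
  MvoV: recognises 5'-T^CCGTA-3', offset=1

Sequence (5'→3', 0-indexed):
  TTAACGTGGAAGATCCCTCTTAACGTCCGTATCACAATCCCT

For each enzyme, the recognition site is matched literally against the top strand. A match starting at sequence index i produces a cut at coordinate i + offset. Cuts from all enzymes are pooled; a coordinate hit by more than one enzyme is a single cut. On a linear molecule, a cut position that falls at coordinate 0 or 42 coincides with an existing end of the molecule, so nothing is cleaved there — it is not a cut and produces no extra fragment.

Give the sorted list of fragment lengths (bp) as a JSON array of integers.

Site scan:
  SqiVI (GCCCCTA, off=7): no sites
  PtaI (ATCCCTCT, off=8): starts [12] → cuts [20]
  FykVI (TAACG, off=1): starts [1, 20] → cuts [2, 21]
  RvuII (GGAAG, off=4): starts [7] → cuts [11]
  MvoV (TCCGTA, off=1): starts [25] → cuts [26]

Pooled cuts: [2, 11, 20, 21, 26]

Fragment lengths:
  [0,2): 2 bp
  [2,11): 9 bp
  [11,20): 9 bp
  [20,21): 1 bp
  [21,26): 5 bp
  [26,42): 16 bp

[1,2,5,9,9,16]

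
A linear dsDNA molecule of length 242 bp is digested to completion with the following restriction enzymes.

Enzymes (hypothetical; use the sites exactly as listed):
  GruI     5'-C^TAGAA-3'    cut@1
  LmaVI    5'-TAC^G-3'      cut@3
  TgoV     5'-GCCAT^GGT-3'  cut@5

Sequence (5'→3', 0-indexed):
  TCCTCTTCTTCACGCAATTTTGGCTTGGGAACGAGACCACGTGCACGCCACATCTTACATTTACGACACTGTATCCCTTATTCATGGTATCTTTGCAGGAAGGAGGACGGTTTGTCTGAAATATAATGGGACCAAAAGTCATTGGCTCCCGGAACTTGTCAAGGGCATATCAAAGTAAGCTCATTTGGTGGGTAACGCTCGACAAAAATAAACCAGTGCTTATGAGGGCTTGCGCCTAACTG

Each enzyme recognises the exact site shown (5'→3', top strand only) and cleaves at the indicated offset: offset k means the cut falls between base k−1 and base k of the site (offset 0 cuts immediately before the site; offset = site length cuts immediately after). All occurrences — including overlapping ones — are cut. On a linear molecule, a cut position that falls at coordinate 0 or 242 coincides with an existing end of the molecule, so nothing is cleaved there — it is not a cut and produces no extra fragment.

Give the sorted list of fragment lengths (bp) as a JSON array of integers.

Scan for sites:
  GruI (CTAGAA, off=1): no sites
  LmaVI TACG/3: at [61] ⇒ [64]
  TgoV (GCCATGGT, off=5): no sites

Pooled cuts: [64]

Fragment lengths:
  [0,64): 64 bp
  [64,242): 178 bp

[64,178]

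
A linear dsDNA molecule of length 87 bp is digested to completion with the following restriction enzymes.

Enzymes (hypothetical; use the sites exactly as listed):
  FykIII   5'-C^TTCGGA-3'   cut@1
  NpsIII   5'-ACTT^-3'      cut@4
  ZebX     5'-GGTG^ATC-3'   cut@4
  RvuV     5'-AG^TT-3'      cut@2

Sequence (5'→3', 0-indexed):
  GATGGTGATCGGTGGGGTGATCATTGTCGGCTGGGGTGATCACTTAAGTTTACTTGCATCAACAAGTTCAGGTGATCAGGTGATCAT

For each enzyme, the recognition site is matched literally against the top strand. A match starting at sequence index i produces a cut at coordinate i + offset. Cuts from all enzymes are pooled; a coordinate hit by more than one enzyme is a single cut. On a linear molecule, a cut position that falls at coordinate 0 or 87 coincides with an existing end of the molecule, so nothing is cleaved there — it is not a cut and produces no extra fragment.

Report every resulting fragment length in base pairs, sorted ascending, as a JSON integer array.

Scan for sites:
  FykIII (CTTCGGA, off=1): no sites
  NpsIII ACTT/4: at [41, 51] ⇒ [45, 55]
  ZebX GGTGATC/4: at [3, 15, 34, 70, 78] ⇒ [7, 19, 38, 74, 82]
  RvuV AGTT/2: at [46, 64] ⇒ [48, 66]

Pooled cuts: [7, 19, 38, 45, 48, 55, 66, 74, 82]

Fragments:
  [0,7): 7 bp
  [7,19): 12 bp
  [19,38): 19 bp
  [38,45): 7 bp
  [45,48): 3 bp
  [48,55): 7 bp
  [55,66): 11 bp
  [66,74): 8 bp
  [74,82): 8 bp
  [82,87): 5 bp

[3,5,7,7,7,8,8,11,12,19]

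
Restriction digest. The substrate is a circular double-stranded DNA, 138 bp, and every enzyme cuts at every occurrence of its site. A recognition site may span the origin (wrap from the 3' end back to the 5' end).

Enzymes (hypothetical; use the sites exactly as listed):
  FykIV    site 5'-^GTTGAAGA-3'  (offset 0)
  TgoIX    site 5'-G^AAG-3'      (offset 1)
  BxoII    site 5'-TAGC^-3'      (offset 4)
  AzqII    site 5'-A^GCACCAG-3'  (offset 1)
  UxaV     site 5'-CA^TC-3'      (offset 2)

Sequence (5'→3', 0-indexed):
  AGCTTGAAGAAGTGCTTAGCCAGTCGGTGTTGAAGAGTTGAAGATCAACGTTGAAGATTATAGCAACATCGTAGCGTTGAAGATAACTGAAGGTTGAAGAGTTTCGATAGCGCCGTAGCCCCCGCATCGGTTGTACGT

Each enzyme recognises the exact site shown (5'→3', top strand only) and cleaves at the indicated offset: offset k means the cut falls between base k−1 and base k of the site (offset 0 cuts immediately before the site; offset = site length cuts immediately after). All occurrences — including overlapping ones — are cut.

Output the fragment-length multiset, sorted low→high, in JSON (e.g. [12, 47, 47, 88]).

[3,3,3,4,4,4,4,4,4,4,7,7,8,8,9,10,11,11,15,15]

Per-enzyme occurrences:
  FykIV GTTGAAGA/0: at [28, 36, 49, 75, 92] ⇒ [28, 36, 49, 75, 92]
  TgoIX GAAG/1: at [5, 8, 31, 39, 52, 78, 88, 95] ⇒ [6, 9, 32, 40, 53, 79, 89, 96]
  BxoII TAGC/4: at [16, 60, 71, 107, 115, 137] ⇒ [3, 20, 64, 75, 111, 119]
  AzqII (AGCACCAG, off=1): no sites
  UxaV CATC/2: at [66, 124] ⇒ [68, 126]

Pooled cuts: [3, 6, 9, 20, 28, 32, 36, 40, 49, 53, 64, 68, 75, 79, 89, 92, 96, 111, 119, 126]

Fragments:
  3→6: 3 bp
  6→9: 3 bp
  9→20: 11 bp
  20→28: 8 bp
  28→32: 4 bp
  32→36: 4 bp
  36→40: 4 bp
  40→49: 9 bp
  49→53: 4 bp
  53→64: 11 bp
  64→68: 4 bp
  68→75: 7 bp
  75→79: 4 bp
  79→89: 10 bp
  89→92: 3 bp
  92→96: 4 bp
  96→111: 15 bp
  111→119: 8 bp
  119→126: 7 bp
  126→3 (wrap): 138-126+3 = 15 bp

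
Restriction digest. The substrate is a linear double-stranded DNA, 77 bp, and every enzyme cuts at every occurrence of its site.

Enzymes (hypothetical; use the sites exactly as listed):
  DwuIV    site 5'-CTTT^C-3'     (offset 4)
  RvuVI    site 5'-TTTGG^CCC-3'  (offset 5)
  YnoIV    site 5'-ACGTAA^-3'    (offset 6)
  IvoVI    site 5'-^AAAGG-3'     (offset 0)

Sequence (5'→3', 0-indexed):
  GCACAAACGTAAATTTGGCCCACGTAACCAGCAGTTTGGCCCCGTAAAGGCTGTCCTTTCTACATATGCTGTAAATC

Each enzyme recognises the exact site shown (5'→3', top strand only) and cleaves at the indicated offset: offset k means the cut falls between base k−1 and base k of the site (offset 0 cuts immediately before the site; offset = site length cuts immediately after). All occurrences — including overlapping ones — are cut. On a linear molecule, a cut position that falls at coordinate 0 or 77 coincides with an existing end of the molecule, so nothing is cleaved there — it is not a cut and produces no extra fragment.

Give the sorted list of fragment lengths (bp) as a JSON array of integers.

Scan for sites:
  DwuIV CTTTC/4: at [55] ⇒ [59]
  RvuVI TTTGGCCC/5: at [13, 34] ⇒ [18, 39]
  YnoIV ACGTAA/6: at [6, 21] ⇒ [12, 27]
  IvoVI AAAGG/0: at [45] ⇒ [45]

All cut coordinates (distinct, sorted): [12, 18, 27, 39, 45, 59]

Fragment lengths:
  [0,12): 12 bp
  [12,18): 6 bp
  [18,27): 9 bp
  [27,39): 12 bp
  [39,45): 6 bp
  [45,59): 14 bp
  [59,77): 18 bp

[6,6,9,12,12,14,18]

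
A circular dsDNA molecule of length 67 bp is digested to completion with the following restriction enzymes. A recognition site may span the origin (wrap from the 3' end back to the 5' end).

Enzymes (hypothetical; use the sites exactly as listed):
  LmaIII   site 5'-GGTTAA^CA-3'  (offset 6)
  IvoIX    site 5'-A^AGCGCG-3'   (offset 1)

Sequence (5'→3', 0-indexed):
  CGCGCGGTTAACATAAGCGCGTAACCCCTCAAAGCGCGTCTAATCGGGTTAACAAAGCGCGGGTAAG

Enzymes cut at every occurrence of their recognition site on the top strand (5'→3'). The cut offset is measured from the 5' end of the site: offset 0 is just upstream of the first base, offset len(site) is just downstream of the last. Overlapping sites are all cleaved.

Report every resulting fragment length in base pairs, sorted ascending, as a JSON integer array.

Per-enzyme occurrences:
  LmaIII (GGTTAACA, off=6): starts [5, 46] → cuts [11, 52]
  IvoIX (AAGCGCG, off=1): starts [14, 31, 54, 64] → cuts [15, 32, 55, 65]

Pooled cuts: [11, 15, 32, 52, 55, 65]

Fragment lengths:
  11→15: 4 bp
  15→32: 17 bp
  32→52: 20 bp
  52→55: 3 bp
  55→65: 10 bp
  65→11 (wrap): 67-65+11 = 13 bp

[3,4,10,13,17,20]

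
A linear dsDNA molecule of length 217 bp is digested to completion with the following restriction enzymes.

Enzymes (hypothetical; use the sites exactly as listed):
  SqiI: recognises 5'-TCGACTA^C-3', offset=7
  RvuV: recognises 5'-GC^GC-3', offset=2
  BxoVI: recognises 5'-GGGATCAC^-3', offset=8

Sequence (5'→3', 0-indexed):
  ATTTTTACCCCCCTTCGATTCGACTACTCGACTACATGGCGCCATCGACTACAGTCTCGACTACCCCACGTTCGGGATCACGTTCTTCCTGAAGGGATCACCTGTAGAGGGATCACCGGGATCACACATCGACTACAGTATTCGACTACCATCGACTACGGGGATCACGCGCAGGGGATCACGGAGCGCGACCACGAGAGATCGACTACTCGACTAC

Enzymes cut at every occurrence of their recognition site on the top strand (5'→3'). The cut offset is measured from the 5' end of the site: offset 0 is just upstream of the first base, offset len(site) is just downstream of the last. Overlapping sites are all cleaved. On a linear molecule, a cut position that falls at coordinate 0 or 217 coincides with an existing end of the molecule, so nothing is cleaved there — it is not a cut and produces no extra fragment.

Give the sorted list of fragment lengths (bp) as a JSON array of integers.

Per-enzyme occurrences:
  SqiI TCGACTAC/7: at [19, 27, 44, 56, 128, 141, 151, 201, 209] ⇒ [26, 34, 51, 63, 135, 148, 158, 208, 216]
  RvuV GCGC/2: at [38, 168, 185] ⇒ [40, 170, 187]
  BxoVI GGGATCAC/8: at [73, 93, 108, 117, 160, 174] ⇒ [81, 101, 116, 125, 168, 182]

All cut coordinates (distinct, sorted): [26, 34, 40, 51, 63, 81, 101, 116, 125, 135, 148, 158, 168, 170, 182, 187, 208, 216]

Fragment lengths:
  [0,26): 26 bp
  [26,34): 8 bp
  [34,40): 6 bp
  [40,51): 11 bp
  [51,63): 12 bp
  [63,81): 18 bp
  [81,101): 20 bp
  [101,116): 15 bp
  [116,125): 9 bp
  [125,135): 10 bp
  [135,148): 13 bp
  [148,158): 10 bp
  [158,168): 10 bp
  [168,170): 2 bp
  [170,182): 12 bp
  [182,187): 5 bp
  [187,208): 21 bp
  [208,216): 8 bp
  [216,217): 1 bp

[1,2,5,6,8,8,9,10,10,10,11,12,12,13,15,18,20,21,26]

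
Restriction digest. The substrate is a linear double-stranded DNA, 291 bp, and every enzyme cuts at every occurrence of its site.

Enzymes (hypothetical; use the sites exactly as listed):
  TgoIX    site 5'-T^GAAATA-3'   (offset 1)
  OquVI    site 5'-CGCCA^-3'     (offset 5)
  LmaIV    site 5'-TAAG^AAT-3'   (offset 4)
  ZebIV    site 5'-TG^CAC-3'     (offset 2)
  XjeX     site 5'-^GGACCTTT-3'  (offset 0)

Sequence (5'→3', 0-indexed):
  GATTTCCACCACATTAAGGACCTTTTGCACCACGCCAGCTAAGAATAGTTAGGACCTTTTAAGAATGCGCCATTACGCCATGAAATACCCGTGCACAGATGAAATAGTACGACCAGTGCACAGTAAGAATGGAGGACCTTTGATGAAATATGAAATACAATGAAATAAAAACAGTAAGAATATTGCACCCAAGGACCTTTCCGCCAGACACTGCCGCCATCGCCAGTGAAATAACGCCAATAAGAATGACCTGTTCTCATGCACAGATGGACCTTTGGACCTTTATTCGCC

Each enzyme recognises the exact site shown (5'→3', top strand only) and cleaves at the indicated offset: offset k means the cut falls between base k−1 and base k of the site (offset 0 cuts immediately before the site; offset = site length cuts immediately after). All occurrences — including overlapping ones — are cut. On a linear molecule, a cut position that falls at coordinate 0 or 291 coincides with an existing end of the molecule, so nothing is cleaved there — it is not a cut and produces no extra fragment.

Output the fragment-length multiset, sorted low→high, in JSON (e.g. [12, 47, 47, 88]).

[1,2,5,6,6,6,7,7,7,7,7,8,8,8,9,9,10,10,10,11,12,12,12,13,14,15,17,17,17,18]

Scan for sites:
  TgoIX (TGAAATA, off=1): starts [80, 99, 143, 150, 160, 226] → cuts [81, 100, 144, 151, 161, 227]
  OquVI (CGCCA, off=5): starts [32, 67, 75, 201, 214, 220, 234] → cuts [37, 72, 80, 206, 219, 225, 239]
  LmaIV (TAAGAAT, off=4): starts [39, 59, 123, 174, 240] → cuts [43, 63, 127, 178, 244]
  ZebIV (TGCAC, off=2): starts [25, 91, 116, 183, 259] → cuts [27, 93, 118, 185, 261]
  XjeX (GGACCTTT, off=0): starts [17, 51, 133, 192, 268, 276] → cuts [17, 51, 133, 192, 268, 276]

Pooled cuts: [17, 27, 37, 43, 51, 63, 72, 80, 81, 93, 100, 118, 127, 133, 144, 151, 161, 178, 185, 192, 206, 219, 225, 227, 239, 244, 261, 268, 276]

Fragments:
  [0,17): 17 bp
  [17,27): 10 bp
  [27,37): 10 bp
  [37,43): 6 bp
  [43,51): 8 bp
  [51,63): 12 bp
  [63,72): 9 bp
  [72,80): 8 bp
  [80,81): 1 bp
  [81,93): 12 bp
  [93,100): 7 bp
  [100,118): 18 bp
  [118,127): 9 bp
  [127,133): 6 bp
  [133,144): 11 bp
  [144,151): 7 bp
  [151,161): 10 bp
  [161,178): 17 bp
  [178,185): 7 bp
  [185,192): 7 bp
  [192,206): 14 bp
  [206,219): 13 bp
  [219,225): 6 bp
  [225,227): 2 bp
  [227,239): 12 bp
  [239,244): 5 bp
  [244,261): 17 bp
  [261,268): 7 bp
  [268,276): 8 bp
  [276,291): 15 bp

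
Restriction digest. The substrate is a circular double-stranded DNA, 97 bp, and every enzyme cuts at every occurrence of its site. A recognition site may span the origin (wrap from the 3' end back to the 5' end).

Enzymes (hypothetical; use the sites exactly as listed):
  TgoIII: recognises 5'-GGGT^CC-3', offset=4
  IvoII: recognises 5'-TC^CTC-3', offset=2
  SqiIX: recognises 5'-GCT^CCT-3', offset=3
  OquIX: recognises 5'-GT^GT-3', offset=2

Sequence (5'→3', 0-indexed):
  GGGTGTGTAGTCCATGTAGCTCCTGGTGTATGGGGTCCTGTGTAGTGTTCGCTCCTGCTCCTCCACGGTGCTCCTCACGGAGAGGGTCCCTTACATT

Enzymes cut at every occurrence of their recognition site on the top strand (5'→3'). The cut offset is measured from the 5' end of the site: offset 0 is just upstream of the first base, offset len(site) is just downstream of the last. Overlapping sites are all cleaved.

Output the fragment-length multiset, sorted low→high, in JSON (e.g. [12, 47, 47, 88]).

Site scan:
  TgoIII (GGGTCC, off=4): starts [32, 83] → cuts [36, 87]
  IvoII (TCCTC, off=2): starts [58, 71] → cuts [60, 73]
  SqiIX (GCTCCT, off=3): starts [18, 50, 56, 69] → cuts [21, 53, 59, 72]
  OquIX (GTGT, off=2): starts [2, 4, 25, 39, 44] → cuts [4, 6, 27, 41, 46]

All cut coordinates (distinct, sorted): [4, 6, 21, 27, 36, 41, 46, 53, 59, 60, 72, 73, 87]

Fragment lengths:
  4→6: 2 bp
  6→21: 15 bp
  21→27: 6 bp
  27→36: 9 bp
  36→41: 5 bp
  41→46: 5 bp
  46→53: 7 bp
  53→59: 6 bp
  59→60: 1 bp
  60→72: 12 bp
  72→73: 1 bp
  73→87: 14 bp
  87→4 (wrap): 97-87+4 = 14 bp

[1,1,2,5,5,6,6,7,9,12,14,14,15]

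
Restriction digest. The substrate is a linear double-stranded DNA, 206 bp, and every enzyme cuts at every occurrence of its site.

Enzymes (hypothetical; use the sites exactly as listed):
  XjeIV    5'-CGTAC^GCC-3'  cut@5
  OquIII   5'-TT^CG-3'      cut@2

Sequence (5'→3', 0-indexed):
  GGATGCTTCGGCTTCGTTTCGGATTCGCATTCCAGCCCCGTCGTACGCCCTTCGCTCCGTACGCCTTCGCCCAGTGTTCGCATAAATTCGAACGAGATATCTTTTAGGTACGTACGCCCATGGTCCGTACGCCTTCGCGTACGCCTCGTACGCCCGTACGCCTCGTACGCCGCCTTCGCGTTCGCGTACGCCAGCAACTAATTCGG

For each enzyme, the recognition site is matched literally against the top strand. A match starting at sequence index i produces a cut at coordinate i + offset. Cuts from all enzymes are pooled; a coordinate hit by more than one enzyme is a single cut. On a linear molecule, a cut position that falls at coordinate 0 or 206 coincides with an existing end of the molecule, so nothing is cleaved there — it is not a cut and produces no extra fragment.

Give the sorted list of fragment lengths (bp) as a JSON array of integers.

[3,5,5,5,6,6,6,6,7,7,8,8,8,9,9,10,10,11,14,15,21,27]

Per-enzyme occurrences:
  XjeIV (CGTACGCC, off=5): starts [41, 57, 110, 125, 137, 146, 154, 163, 184] → cuts [46, 62, 115, 130, 142, 151, 159, 168, 189]
  OquIII (TTCG, off=2): starts [6, 12, 17, 23, 50, 65, 76, 86, 133, 174, 180, 201] → cuts [8, 14, 19, 25, 52, 67, 78, 88, 135, 176, 182, 203]

Pooled cuts: [8, 14, 19, 25, 46, 52, 62, 67, 78, 88, 115, 130, 135, 142, 151, 159, 168, 176, 182, 189, 203]

Fragments:
  [0,8): 8 bp
  [8,14): 6 bp
  [14,19): 5 bp
  [19,25): 6 bp
  [25,46): 21 bp
  [46,52): 6 bp
  [52,62): 10 bp
  [62,67): 5 bp
  [67,78): 11 bp
  [78,88): 10 bp
  [88,115): 27 bp
  [115,130): 15 bp
  [130,135): 5 bp
  [135,142): 7 bp
  [142,151): 9 bp
  [151,159): 8 bp
  [159,168): 9 bp
  [168,176): 8 bp
  [176,182): 6 bp
  [182,189): 7 bp
  [189,203): 14 bp
  [203,206): 3 bp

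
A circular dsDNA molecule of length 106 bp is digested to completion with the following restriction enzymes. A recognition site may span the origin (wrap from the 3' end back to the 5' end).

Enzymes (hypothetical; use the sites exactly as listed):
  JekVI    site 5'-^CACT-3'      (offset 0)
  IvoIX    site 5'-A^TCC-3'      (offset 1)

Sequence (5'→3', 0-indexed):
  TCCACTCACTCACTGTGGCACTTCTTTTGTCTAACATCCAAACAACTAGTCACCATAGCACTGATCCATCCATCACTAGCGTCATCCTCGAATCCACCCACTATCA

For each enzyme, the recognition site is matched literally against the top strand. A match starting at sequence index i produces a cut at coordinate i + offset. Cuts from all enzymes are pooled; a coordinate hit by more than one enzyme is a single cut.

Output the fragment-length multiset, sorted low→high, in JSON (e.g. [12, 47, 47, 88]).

[2,4,4,4,5,6,6,8,8,8,11,18,22]

Scan for sites:
  JekVI (CACT, off=0): starts [2, 6, 10, 18, 58, 73, 98] → cuts [2, 6, 10, 18, 58, 73, 98]
  IvoIX (ATCC, off=1): starts [35, 63, 67, 83, 91, 105] → cuts [0, 36, 64, 68, 84, 92]

Pooled cuts: [0, 2, 6, 10, 18, 36, 58, 64, 68, 73, 84, 92, 98]

Fragment lengths:
  0→2: 2 bp
  2→6: 4 bp
  6→10: 4 bp
  10→18: 8 bp
  18→36: 18 bp
  36→58: 22 bp
  58→64: 6 bp
  64→68: 4 bp
  68→73: 5 bp
  73→84: 11 bp
  84→92: 8 bp
  92→98: 6 bp
  98→0 (wrap): 106-98+0 = 8 bp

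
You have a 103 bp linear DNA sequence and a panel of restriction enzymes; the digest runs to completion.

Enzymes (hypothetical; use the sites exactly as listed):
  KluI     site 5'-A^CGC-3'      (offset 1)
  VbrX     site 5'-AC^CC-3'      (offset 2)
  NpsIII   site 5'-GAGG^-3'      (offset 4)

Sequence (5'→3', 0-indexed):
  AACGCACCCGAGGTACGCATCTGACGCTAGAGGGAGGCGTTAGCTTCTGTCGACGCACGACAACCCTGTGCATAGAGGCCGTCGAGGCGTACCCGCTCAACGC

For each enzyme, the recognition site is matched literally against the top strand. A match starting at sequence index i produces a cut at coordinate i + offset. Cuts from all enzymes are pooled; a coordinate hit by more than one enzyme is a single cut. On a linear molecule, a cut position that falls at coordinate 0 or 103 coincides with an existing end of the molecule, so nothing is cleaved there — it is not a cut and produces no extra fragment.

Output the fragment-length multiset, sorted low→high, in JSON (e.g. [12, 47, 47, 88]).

[2,2,3,4,5,5,6,8,9,9,9,11,14,16]

Scan for sites:
  KluI (ACGC, off=1): starts [1, 14, 23, 52, 99] → cuts [2, 15, 24, 53, 100]
  VbrX (ACCC, off=2): starts [5, 62, 90] → cuts [7, 64, 92]
  NpsIII (GAGG, off=4): starts [9, 29, 33, 74, 83] → cuts [13, 33, 37, 78, 87]

All cut coordinates (distinct, sorted): [2, 7, 13, 15, 24, 33, 37, 53, 64, 78, 87, 92, 100]

Fragment lengths:
  [0,2): 2 bp
  [2,7): 5 bp
  [7,13): 6 bp
  [13,15): 2 bp
  [15,24): 9 bp
  [24,33): 9 bp
  [33,37): 4 bp
  [37,53): 16 bp
  [53,64): 11 bp
  [64,78): 14 bp
  [78,87): 9 bp
  [87,92): 5 bp
  [92,100): 8 bp
  [100,103): 3 bp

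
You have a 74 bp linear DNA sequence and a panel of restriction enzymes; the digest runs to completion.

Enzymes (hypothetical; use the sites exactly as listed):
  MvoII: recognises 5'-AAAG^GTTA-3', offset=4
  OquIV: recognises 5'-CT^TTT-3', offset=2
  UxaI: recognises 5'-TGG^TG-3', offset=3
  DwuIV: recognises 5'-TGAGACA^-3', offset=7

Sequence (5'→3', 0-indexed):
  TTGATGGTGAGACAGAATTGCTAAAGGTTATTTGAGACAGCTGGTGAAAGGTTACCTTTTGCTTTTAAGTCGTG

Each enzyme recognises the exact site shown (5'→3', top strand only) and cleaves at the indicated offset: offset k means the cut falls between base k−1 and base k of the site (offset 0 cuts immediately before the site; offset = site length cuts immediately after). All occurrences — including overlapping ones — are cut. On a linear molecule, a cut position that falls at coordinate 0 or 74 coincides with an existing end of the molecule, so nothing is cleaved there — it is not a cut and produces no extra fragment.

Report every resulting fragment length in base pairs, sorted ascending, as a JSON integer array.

Per-enzyme occurrences:
  MvoII (AAAGGTTA, off=4): starts [22, 46] → cuts [26, 50]
  OquIV (CTTTT, off=2): starts [55, 61] → cuts [57, 63]
  UxaI (TGGTG, off=3): starts [4, 41] → cuts [7, 44]
  DwuIV (TGAGACA, off=7): starts [7, 32] → cuts [14, 39]

All cut coordinates (distinct, sorted): [7, 14, 26, 39, 44, 50, 57, 63]

Fragment lengths:
  [0,7): 7 bp
  [7,14): 7 bp
  [14,26): 12 bp
  [26,39): 13 bp
  [39,44): 5 bp
  [44,50): 6 bp
  [50,57): 7 bp
  [57,63): 6 bp
  [63,74): 11 bp

[5,6,6,7,7,7,11,12,13]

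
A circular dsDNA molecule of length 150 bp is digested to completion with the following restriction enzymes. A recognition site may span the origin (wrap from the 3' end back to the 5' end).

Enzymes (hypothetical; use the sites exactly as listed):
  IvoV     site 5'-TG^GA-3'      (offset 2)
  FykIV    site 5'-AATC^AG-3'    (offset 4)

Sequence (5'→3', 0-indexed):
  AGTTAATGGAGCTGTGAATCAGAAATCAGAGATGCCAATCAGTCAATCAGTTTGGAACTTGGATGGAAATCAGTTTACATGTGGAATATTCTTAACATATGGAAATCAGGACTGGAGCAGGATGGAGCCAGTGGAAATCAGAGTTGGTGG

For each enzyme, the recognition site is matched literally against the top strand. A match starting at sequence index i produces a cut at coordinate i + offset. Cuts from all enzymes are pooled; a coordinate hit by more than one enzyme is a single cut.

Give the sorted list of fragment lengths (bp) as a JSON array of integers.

[4,6,6,6,6,7,7,7,8,9,9,10,10,12,12,13,18]

Per-enzyme occurrences:
  IvoV (TGGA, off=2): starts [6, 52, 59, 63, 81, 99, 112, 122, 131, 147] → cuts [8, 54, 61, 65, 83, 101, 114, 124, 133, 149]
  FykIV (AATCAG, off=4): starts [16, 23, 36, 44, 67, 103, 135] → cuts [20, 27, 40, 48, 71, 107, 139]

All cut coordinates (distinct, sorted): [8, 20, 27, 40, 48, 54, 61, 65, 71, 83, 101, 107, 114, 124, 133, 139, 149]

Fragments:
  8→20: 12 bp
  20→27: 7 bp
  27→40: 13 bp
  40→48: 8 bp
  48→54: 6 bp
  54→61: 7 bp
  61→65: 4 bp
  65→71: 6 bp
  71→83: 12 bp
  83→101: 18 bp
  101→107: 6 bp
  107→114: 7 bp
  114→124: 10 bp
  124→133: 9 bp
  133→139: 6 bp
  139→149: 10 bp
  149→8 (wrap): 150-149+8 = 9 bp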